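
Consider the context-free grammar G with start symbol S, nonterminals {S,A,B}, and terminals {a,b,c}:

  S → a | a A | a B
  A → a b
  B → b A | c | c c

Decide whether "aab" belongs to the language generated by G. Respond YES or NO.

Convert to CNF:
  S -> T0 A | T0 B | a
  A -> T0 T1
  B -> T1 A | T2 T2 | c
  T0 -> a
  T1 -> b
  T2 -> c

CYK table (by increasing span):
  [0..0]={S,T0}  "a"  orig:{S}
  [1..1]={S,T0}  "a"  orig:{S}
  [2..2]={T1}  "b"  orig:{}
  [0..1]=∅  "aa"
  [1..2]={A}  "ab"
  [0..2]={S}  "aab"

S ∈ T[0,2] ⇒ YES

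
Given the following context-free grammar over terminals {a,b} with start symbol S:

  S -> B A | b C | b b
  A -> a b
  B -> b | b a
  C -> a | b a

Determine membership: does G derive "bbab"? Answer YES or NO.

CNF form of G:
  S -> B A | T1 C | T1 T1
  A -> T0 T1
  B -> T1 T0 | b
  C -> T1 T0 | a
  T0 -> a
  T1 -> b

Fill CYK table bottom-up:
  T[0,0] 'b' = {B,T1}  orig:{B}
  T[1,1] 'b' = {B,T1}  orig:{B}
  T[2,2] 'a' = {C,T0}  orig:{C}
  T[3,3] 'b' = {B,T1}  orig:{B}
  T[0,1] 'bb' = {S}
  T[1,2] 'ba' = {B,C,S}
  T[2,3] 'ab' = {A}
  T[0,2] 'bba' = {S}
  T[1,3] 'bab' = {S}
  T[0,3] 'bbab' = ∅

S ∉ T[0,3] ⇒ NO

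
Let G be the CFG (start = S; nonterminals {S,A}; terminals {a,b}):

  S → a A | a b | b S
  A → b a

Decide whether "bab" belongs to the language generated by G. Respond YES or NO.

CNF form of G:
  S -> T0 S | T1 A | T1 T0
  A -> T0 T1
  T0 -> b
  T1 -> a

Fill CYK table bottom-up:
  [0..0]={T0}  "b"  orig:{}
  [1..1]={T1}  "a"  orig:{}
  [2..2]={T0}  "b"  orig:{}
  [0..1]={A}  "ba"
  [1..2]={S}  "ab"
  [0..2]={S}  "bab"

S ∈ T[0,2] ⇒ YES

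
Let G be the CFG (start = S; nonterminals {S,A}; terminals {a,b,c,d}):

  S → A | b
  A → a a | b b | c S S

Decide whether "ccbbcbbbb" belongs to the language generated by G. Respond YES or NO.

CNF form of G:
  S -> T0 T0 | T1 T1 | T2 X4 | b
  A -> T0 T0 | T1 T1 | T2 X3
  T0 -> a
  T1 -> b
  T2 -> c
  X3 -> S S
  X4 -> S S

Fill CYK table bottom-up:
  cell(0,0) c: {T2}  orig:{}
  cell(1,1) c: {T2}  orig:{}
  cell(2,2) b: {S,T1}  orig:{S}
  cell(3,3) b: {S,T1}  orig:{S}
  cell(4,4) c: {T2}  orig:{}
  cell(5,5) b: {S,T1}  orig:{S}
  cell(6,6) b: {S,T1}  orig:{S}
  cell(7,7) b: {S,T1}  orig:{S}
  cell(8,8) b: {S,T1}  orig:{S}
  cell(0,1) cc: ∅
  cell(1,2) cb: ∅
  cell(2,3) bb: {A,S,X3,X4}  orig:{A,S}
  cell(3,4) bc: ∅
  cell(4,5) cb: ∅
  cell(5,6) bb: {A,S,X3,X4}  orig:{A,S}
  cell(6,7) bb: {A,S,X3,X4}  orig:{A,S}
  cell(7,8) bb: {A,S,X3,X4}  orig:{A,S}
  cell(0,2) ccb: ∅
  cell(1,3) cbb: {A,S}
  cell(2,4) bbc: ∅
  cell(3,5) bcb: ∅
  cell(4,6) cbb: {A,S}
  cell(5,7) bbb: {X3,X4}  orig:{}
  cell(6,8) bbb: {X3,X4}  orig:{}
  cell(0,3) ccbb: ∅
  cell(1,4) cbbc: ∅
  cell(2,5) bbcb: ∅
  cell(3,6) bcbb: {X3,X4}  orig:{}
  cell(4,7) cbbb: {A,S,X3,X4}  orig:{A,S}
  cell(5,8) bbbb: {X3,X4}  orig:{}
  cell(0,4) ccbbc: ∅
  cell(1,5) cbbcb: ∅
  cell(2,6) bbcbb: {X3,X4}  orig:{}
  cell(3,7) bcbbb: {X3,X4}  orig:{}
  cell(4,8) cbbbb: {A,S,X3,X4}  orig:{A,S}
  cell(0,5) ccbbcb: ∅
  cell(1,6) cbbcbb: {A,S,X3,X4}  orig:{A,S}
  cell(2,7) bbcbbb: {X3,X4}  orig:{}
  cell(3,8) bcbbbb: {X3,X4}  orig:{}
  cell(0,6) ccbbcbb: {A,S}
  cell(1,7) cbbcbbb: {A,S,X3,X4}  orig:{A,S}
  cell(2,8) bbcbbbb: {X3,X4}  orig:{}
  cell(0,7) ccbbcbbb: {A,S,X3,X4}  orig:{A,S}
  cell(1,8) cbbcbbbb: {A,S,X3,X4}  orig:{A,S}
  cell(0,8) ccbbcbbbb: {A,S,X3,X4}  orig:{A,S}

S ∈ T[0,8] ⇒ YES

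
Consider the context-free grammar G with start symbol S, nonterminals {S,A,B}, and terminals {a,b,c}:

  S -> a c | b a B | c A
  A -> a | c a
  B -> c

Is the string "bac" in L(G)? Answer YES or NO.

Convert to CNF:
  S -> T0 A | T1 T0 | T2 X3
  A -> T0 T1 | a
  B -> c
  T0 -> c
  T1 -> a
  T2 -> b
  X3 -> T1 B

Fill CYK table bottom-up:
  [0..0]={T2}  "b"  orig:{}
  [1..1]={A,T1}  "a"  orig:{A}
  [2..2]={B,T0}  "c"  orig:{B}
  [0..1]=∅  "ba"
  [1..2]={S,X3}  "ac"  orig:{S}
  [0..2]={S}  "bac"

S ∈ T[0,2] ⇒ YES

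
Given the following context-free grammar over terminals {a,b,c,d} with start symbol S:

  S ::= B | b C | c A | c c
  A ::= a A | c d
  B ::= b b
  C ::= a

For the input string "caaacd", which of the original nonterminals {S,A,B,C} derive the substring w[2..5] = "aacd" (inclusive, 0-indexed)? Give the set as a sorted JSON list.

Convert to CNF:
  S -> T1 A | T1 T1 | T3 C | T3 T3
  A -> T0 A | T1 T2
  B -> T3 T3
  C -> a
  T0 -> a
  T1 -> c
  T2 -> d
  T3 -> b

CYK table (by increasing span) (cells [i..j] with 2 ≤ i ≤ j ≤ 5 only):
  [2..2]={C,T0}  "a"  orig:{C}
  [3..3]={C,T0}  "a"  orig:{C}
  [4..4]={T1}  "c"  orig:{}
  [5..5]={T2}  "d"  orig:{}
  [2..3]=∅  "aa"
  [3..4]=∅  "ac"
  [4..5]={A}  "cd"
  [2..4]=∅  "aac"
  [3..5]={A}  "acd"
  [2..5]={A}  "aacd"

Original NTs in T[2,5] deriving "aacd": ["A"]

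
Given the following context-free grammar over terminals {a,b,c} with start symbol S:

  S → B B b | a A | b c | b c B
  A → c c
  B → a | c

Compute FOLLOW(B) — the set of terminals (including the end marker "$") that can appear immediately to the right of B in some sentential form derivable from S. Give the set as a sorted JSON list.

Compute FIRST by fixpoint:
round 1:
  A via A→c c: +{c}
  B via B→a: +{a}
  B via B→c: +{c}
  S via S→B B b: +{a,c}
  S via S→b c: +{b}
  S: {a,b,c}  A: {c}  B: {a,c}
round 2: (stable)
  S: {a,b,c}  A: {c}  B: {a,c}

FOLLOW sets:
FOLLOW(S) := {$}
iter 1:
  S→B B b: FOLLOW(B) ⊇ FIRST(B) = {a,c}; new: +{a,c}
  S→B B b: FOLLOW(B) ⊇ FIRST(b) = {b}; new: +{b}
  S→a A: FOLLOW(A) ⊇ FOLLOW(S) ⊇ {$}; new: +{$}
  S→b c B: FOLLOW(B) ⊇ FOLLOW(S) ⊇ {$}; new: +{$}
  S: {$}  A: {$}  B: {$,a,b,c}
iter 2: (stable)
  S: {$}  A: {$}  B: {$,a,b,c}

FOLLOW(B) = ["$", "a", "b", "c"]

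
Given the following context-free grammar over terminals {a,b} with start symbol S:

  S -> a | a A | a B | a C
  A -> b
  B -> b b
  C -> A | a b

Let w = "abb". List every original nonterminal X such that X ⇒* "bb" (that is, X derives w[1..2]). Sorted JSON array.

CNF form of G:
  S -> T1 A | T1 B | T1 C | a
  A -> b
  B -> T0 T0
  C -> T1 T0 | b
  T0 -> b
  T1 -> a

CYK table (by increasing span) — only the sub-triangle for w[1..2]:
  [1..1]={A,C,T0}  "b"  orig:{A,C}
  [2..2]={A,C,T0}  "b"  orig:{A,C}
  [1..2]={B}  "bb"

Original NTs in T[1,2] deriving "bb": ["B"]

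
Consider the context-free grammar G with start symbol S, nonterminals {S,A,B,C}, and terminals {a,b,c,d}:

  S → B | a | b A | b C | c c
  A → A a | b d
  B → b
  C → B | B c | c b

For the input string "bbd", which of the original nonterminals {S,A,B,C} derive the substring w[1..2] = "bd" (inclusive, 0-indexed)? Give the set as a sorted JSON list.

CNF form of G:
  S -> T1 A | T1 C | T3 T3 | a | b
  A -> A T0 | T1 T2
  B -> b
  C -> B T3 | T3 T1 | b
  T0 -> a
  T1 -> b
  T2 -> d
  T3 -> c

CYK fill — only the sub-triangle for w[1..2]:
  [1..1]={B,C,S,T1}  "b"  orig:{B,C,S}
  [2..2]={T2}  "d"  orig:{}
  [1..2]={A}  "bd"

Original NTs in T[1,2] deriving "bd": ["A"]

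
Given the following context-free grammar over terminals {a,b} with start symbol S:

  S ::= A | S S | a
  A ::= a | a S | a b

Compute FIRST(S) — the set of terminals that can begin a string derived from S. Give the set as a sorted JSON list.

Compute FIRST by fixpoint:
pass 1:
  A via A→a: +{a}
  S via S→A: +{a}
  FIRST[S]={a}  FIRST[A]={a}
pass 2: done
  FIRST[S]={a}  FIRST[A]={a}

FIRST(S) = ["a"]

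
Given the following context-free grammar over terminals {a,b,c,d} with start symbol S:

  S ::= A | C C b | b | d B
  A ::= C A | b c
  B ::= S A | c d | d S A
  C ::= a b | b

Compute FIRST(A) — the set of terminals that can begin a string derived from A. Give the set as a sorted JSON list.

Compute FIRST by fixpoint:
pass 1:
  A via A→b c: +{b}
  B via B→c d: +{c}
  B via B→d S A: +{d}
  C via C→a b: +{a}
  C via C→b: +{b}
  S via S→A: +{b}
  S via S→C C b: +{a}
  S via S→d B: +{d}
  FIRST(S)={a,b,d}  FIRST(A)={b}  FIRST(B)={c,d}  FIRST(C)={a,b}
pass 2:
  A via A→C A: +{a}
  B via B→S A: +{a,b}
  FIRST(S)={a,b,d}  FIRST(A)={a,b}  FIRST(B)={a,b,c,d}  FIRST(C)={a,b}
pass 3: (no change)
  FIRST(S)={a,b,d}  FIRST(A)={a,b}  FIRST(B)={a,b,c,d}  FIRST(C)={a,b}

FIRST(A) = ["a", "b"]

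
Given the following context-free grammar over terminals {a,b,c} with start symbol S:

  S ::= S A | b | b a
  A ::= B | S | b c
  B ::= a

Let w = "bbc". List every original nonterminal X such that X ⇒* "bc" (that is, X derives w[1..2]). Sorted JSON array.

Convert to CNF:
  S -> S A | T0 T1 | b
  A -> S A | T0 T1 | T0 T2 | a | b
  B -> a
  T0 -> b
  T1 -> a
  T2 -> c

Fill CYK table bottom-up, restricted to cells inside w[1..2]:
  cell(1,1) b: {A,S,T0}  orig:{A,S}
  cell(2,2) c: {T2}  orig:{}
  cell(1,2) bc: {A}

Original NTs in T[1,2] deriving "bc": ["A"]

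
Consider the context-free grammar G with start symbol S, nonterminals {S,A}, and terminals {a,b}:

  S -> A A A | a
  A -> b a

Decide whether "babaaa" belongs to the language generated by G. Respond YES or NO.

CNF form of G:
  S -> A X2 | a
  A -> T0 T1
  T0 -> b
  T1 -> a
  X2 -> A A

CYK table (by increasing span):
  T[0,0] 'b' = {T0}  orig:{}
  T[1,1] 'a' = {S,T1}  orig:{S}
  T[2,2] 'b' = {T0}  orig:{}
  T[3,3] 'a' = {S,T1}  orig:{S}
  T[4,4] 'a' = {S,T1}  orig:{S}
  T[5,5] 'a' = {S,T1}  orig:{S}
  T[0,1] 'ba' = {A}
  T[1,2] 'ab' = ∅
  T[2,3] 'ba' = {A}
  T[3,4] 'aa' = ∅
  T[4,5] 'aa' = ∅
  T[0,2] 'bab' = ∅
  T[1,3] 'aba' = ∅
  T[2,4] 'baa' = ∅
  T[3,5] 'aaa' = ∅
  T[0,3] 'baba' = {X2}  orig:{}
  T[1,4] 'abaa' = ∅
  T[2,5] 'baaa' = ∅
  T[0,4] 'babaa' = ∅
  T[1,5] 'abaaa' = ∅
  T[0,5] 'babaaa' = ∅

S ∉ T[0,5] ⇒ NO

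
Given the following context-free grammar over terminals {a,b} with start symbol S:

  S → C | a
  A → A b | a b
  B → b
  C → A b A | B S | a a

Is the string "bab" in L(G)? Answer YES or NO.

CNF form of G:
  S -> A X3 | B S | T1 T1 | a
  A -> A T0 | T1 T0
  B -> b
  C -> A X2 | B S | T1 T1
  T0 -> b
  T1 -> a
  X2 -> T0 A
  X3 -> T0 A

CYK fill:
  T[0,0] 'b' = {B,T0}  orig:{B}
  T[1,1] 'a' = {S,T1}  orig:{S}
  T[2,2] 'b' = {B,T0}  orig:{B}
  T[0,1] 'ba' = {C,S}
  T[1,2] 'ab' = {A}
  T[0,2] 'bab' = {X2,X3}  orig:{}

S ∉ T[0,2] ⇒ NO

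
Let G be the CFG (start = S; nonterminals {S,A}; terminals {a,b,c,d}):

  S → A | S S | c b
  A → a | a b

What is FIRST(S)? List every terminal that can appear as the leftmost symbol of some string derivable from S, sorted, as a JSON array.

FIRST sets, iterate to fixpoint:
[1]
  A via A→a: +{a}
  S via S→A: +{a}
  S via S→c b: +{c}
  FIRST(S)={a,c}  FIRST(A)={a}
[2] done
  FIRST(S)={a,c}  FIRST(A)={a}

FIRST(S) = ["a", "c"]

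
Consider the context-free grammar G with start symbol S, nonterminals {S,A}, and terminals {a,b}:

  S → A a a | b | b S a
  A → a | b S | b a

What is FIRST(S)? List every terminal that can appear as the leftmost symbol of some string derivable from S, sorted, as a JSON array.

FIRST sets, iterate to fixpoint:
iter 1:
  A via A→a: +{a}
  A via A→b S: +{b}
  S via S→A a a: +{a,b}
  FIRST(S)={a,b}  FIRST(A)={a,b}
iter 2: (no change)
  FIRST(S)={a,b}  FIRST(A)={a,b}

FIRST(S) = ["a", "b"]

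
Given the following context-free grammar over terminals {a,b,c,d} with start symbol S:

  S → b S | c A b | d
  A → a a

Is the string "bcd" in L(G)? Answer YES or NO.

CNF form of G:
  S -> T1 S | T2 X3 | d
  A -> T0 T0
  T0 -> a
  T1 -> b
  T2 -> c
  X3 -> A T1

CYK table (by increasing span):
  [0..0]={T1}  "b"  orig:{}
  [1..1]={T2}  "c"  orig:{}
  [2..2]={S}  "d"
  [0..1]=∅  "bc"
  [1..2]=∅  "cd"
  [0..2]=∅  "bcd"

S ∉ T[0,2] ⇒ NO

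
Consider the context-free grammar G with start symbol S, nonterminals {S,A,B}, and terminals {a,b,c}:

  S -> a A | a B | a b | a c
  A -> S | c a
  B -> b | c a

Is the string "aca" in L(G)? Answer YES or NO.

Convert to CNF:
  S -> T0 A | T0 B | T0 T1 | T0 T2
  A -> T0 A | T0 B | T0 T1 | T0 T2 | T2 T0
  B -> T2 T0 | b
  T0 -> a
  T1 -> b
  T2 -> c

Fill CYK table bottom-up:
  cell(0,0) a: {T0}  orig:{}
  cell(1,1) c: {T2}  orig:{}
  cell(2,2) a: {T0}  orig:{}
  cell(0,1) ac: {A,S}
  cell(1,2) ca: {A,B}
  cell(0,2) aca: {A,S}

S ∈ T[0,2] ⇒ YES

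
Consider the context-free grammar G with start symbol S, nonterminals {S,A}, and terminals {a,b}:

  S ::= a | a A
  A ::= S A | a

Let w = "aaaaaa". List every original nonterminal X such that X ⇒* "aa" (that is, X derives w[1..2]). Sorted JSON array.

CNF form of G:
  S -> T0 A | a
  A -> S A | a
  T0 -> a

CYK table (by increasing span) — only the sub-triangle for w[1..2]:
  cell(1,1) a: {A,S,T0}  orig:{A,S}
  cell(2,2) a: {A,S,T0}  orig:{A,S}
  cell(1,2) aa: {A,S}

Original NTs in T[1,2] deriving "aa": ["A", "S"]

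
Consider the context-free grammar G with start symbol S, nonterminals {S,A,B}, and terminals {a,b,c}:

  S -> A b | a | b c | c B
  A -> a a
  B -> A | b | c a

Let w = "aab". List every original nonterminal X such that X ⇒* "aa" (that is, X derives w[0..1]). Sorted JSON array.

Convert to CNF:
  S -> A T2 | T1 B | T2 T1 | a
  A -> T0 T0
  B -> T0 T0 | T1 T0 | b
  T0 -> a
  T1 -> c
  T2 -> b

CYK fill (cells [i..j] with 0 ≤ i ≤ j ≤ 1 only):
  T[0,0] 'a' = {S,T0}  orig:{S}
  T[1,1] 'a' = {S,T0}  orig:{S}
  T[0,1] 'aa' = {A,B}

Original NTs in T[0,1] deriving "aa": ["A", "B"]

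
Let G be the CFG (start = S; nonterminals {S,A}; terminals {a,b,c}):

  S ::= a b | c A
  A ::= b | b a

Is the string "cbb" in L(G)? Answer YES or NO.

Convert to CNF:
  S -> T1 T0 | T2 A
  A -> T0 T1 | b
  T0 -> b
  T1 -> a
  T2 -> c

CYK fill:
  cell(0,0) c: {T2}  orig:{}
  cell(1,1) b: {A,T0}  orig:{A}
  cell(2,2) b: {A,T0}  orig:{A}
  cell(0,1) cb: {S}
  cell(1,2) bb: ∅
  cell(0,2) cbb: ∅

S ∉ T[0,2] ⇒ NO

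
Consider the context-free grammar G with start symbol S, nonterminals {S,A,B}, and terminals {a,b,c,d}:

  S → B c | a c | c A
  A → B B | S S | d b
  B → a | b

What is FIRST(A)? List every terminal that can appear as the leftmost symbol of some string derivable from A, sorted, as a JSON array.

FIRST iteration:
iter 1:
  A via A→d b: +{d}
  B via B→a: +{a}
  B via B→b: +{b}
  S via S→B c: +{a,b}
  S via S→c A: +{c}
  FIRST[S]={a,b,c}  FIRST[A]={d}  FIRST[B]={a,b}
iter 2:
  A via A→B B: +{a,b}
  A via A→S S: +{c}
  FIRST[S]={a,b,c}  FIRST[A]={a,b,c,d}  FIRST[B]={a,b}
iter 3: (no change)
  FIRST[S]={a,b,c}  FIRST[A]={a,b,c,d}  FIRST[B]={a,b}

FIRST(A) = ["a", "b", "c", "d"]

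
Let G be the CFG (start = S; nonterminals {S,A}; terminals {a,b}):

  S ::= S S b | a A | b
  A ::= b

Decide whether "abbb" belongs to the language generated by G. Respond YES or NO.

Convert to CNF:
  S -> S X2 | T1 A | b
  A -> b
  T0 -> b
  T1 -> a
  X2 -> S T0

Fill CYK table bottom-up:
  T[0,0] 'a' = {T1}  orig:{}
  T[1,1] 'b' = {A,S,T0}  orig:{A,S}
  T[2,2] 'b' = {A,S,T0}  orig:{A,S}
  T[3,3] 'b' = {A,S,T0}  orig:{A,S}
  T[0,1] 'ab' = {S}
  T[1,2] 'bb' = {X2}  orig:{}
  T[2,3] 'bb' = {X2}  orig:{}
  T[0,2] 'abb' = {X2}  orig:{}
  T[1,3] 'bbb' = {S}
  T[0,3] 'abbb' = {S}

S ∈ T[0,3] ⇒ YES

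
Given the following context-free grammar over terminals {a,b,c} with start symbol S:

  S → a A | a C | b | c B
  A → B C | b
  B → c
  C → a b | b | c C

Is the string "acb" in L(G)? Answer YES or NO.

Convert to CNF:
  S -> T0 A | T0 C | T2 B | b
  A -> B C | b
  B -> c
  C -> T0 T1 | T2 C | b
  T0 -> a
  T1 -> b
  T2 -> c

CYK table (by increasing span):
  T[0,0] 'a' = {T0}  orig:{}
  T[1,1] 'c' = {B,T2}  orig:{B}
  T[2,2] 'b' = {A,C,S,T1}  orig:{A,C,S}
  T[0,1] 'ac' = ∅
  T[1,2] 'cb' = {A,C}
  T[0,2] 'acb' = {S}

S ∈ T[0,2] ⇒ YES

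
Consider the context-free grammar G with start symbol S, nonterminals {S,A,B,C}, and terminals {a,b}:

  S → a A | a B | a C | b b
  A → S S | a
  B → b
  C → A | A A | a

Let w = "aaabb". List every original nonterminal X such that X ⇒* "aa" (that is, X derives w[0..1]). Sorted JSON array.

Convert to CNF:
  S -> T0 A | T0 B | T0 C | T1 T1
  A -> S S | a
  B -> b
  C -> A A | S S | a
  T0 -> a
  T1 -> b

Fill CYK table bottom-up, restricted to cells inside w[0..1]:
  T[0,0] 'a' = {A,C,T0}  orig:{A,C}
  T[1,1] 'a' = {A,C,T0}  orig:{A,C}
  T[0,1] 'aa' = {C,S}

Original NTs in T[0,1] deriving "aa": ["C", "S"]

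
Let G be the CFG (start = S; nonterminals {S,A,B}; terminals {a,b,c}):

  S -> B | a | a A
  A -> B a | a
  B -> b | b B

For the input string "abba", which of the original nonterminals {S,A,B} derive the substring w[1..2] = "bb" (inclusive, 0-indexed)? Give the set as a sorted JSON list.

CNF form of G:
  S -> T0 A | T1 B | a | b
  A -> B T0 | a
  B -> T1 B | b
  T0 -> a
  T1 -> b

CYK fill, restricted to cells inside w[1..2]:
  cell(1,1) b: {B,S,T1}  orig:{B,S}
  cell(2,2) b: {B,S,T1}  orig:{B,S}
  cell(1,2) bb: {B,S}

Original NTs in T[1,2] deriving "bb": ["B", "S"]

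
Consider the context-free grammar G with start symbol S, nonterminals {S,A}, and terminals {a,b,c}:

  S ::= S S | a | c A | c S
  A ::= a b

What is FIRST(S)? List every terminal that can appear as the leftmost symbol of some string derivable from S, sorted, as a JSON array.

FIRST sets, iterate to fixpoint:
round 1:
  A via A→a b: +{a}
  S via S→a: +{a}
  S via S→c A: +{c}
  FIRST(S)={a,c}  FIRST(A)={a}
round 2: (stable)
  FIRST(S)={a,c}  FIRST(A)={a}

FIRST(S) = ["a", "c"]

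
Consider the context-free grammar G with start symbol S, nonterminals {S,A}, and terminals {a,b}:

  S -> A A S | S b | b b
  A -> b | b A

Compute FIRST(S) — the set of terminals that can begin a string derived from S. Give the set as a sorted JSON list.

FIRST iteration:
pass 1:
  A via A→b: +{b}
  S via S→A A S: +{b}
  FIRST[S]={b}  FIRST[A]={b}
pass 2: (no change)
  FIRST[S]={b}  FIRST[A]={b}

FIRST(S) = ["b"]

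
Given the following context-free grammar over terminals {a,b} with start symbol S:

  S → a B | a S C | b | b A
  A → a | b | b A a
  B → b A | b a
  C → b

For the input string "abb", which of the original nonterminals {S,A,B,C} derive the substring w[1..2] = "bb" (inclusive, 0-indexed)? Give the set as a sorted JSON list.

CNF form of G:
  S -> T0 A | T1 B | T1 X3 | b
  A -> T0 X2 | a | b
  B -> T0 A | T0 T1
  C -> b
  T0 -> b
  T1 -> a
  X2 -> A T1
  X3 -> S C

CYK fill (cells [i..j] with 1 ≤ i ≤ j ≤ 2 only):
  [1..1]={A,C,S,T0}  "b"  orig:{A,C,S}
  [2..2]={A,C,S,T0}  "b"  orig:{A,C,S}
  [1..2]={B,S,X3}  "bb"  orig:{B,S}

Original NTs in T[1,2] deriving "bb": ["B", "S"]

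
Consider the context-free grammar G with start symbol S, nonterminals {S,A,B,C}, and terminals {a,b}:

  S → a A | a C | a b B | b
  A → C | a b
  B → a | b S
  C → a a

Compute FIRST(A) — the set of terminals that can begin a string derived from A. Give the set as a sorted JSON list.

Compute FIRST by fixpoint:
pass 1:
  A via A→a b: +{a}
  B via B→a: +{a}
  B via B→b S: +{b}
  C via C→a a: +{a}
  S via S→a A: +{a}
  S via S→b: +{b}
  FIRST[S]={a,b}  FIRST[A]={a}  FIRST[B]={a,b}  FIRST[C]={a}
pass 2: (stable)
  FIRST[S]={a,b}  FIRST[A]={a}  FIRST[B]={a,b}  FIRST[C]={a}

FIRST(A) = ["a"]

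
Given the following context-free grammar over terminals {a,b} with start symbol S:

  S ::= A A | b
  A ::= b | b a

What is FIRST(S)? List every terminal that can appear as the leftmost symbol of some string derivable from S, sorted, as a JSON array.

FIRST iteration:
[1]
  A via A→b: +{b}
  S via S→A A: +{b}
  S: {b}  A: {b}
[2] (stable)
  S: {b}  A: {b}

FIRST(S) = ["b"]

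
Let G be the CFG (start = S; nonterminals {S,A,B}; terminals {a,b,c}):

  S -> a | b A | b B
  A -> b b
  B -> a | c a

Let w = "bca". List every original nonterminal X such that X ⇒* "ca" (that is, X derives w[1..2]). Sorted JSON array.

CNF form of G:
  S -> T0 A | T0 B | a
  A -> T0 T0
  B -> T1 T2 | a
  T0 -> b
  T1 -> c
  T2 -> a

CYK table (by increasing span), restricted to cells inside w[1..2]:
  [1..1]={T1}  "c"  orig:{}
  [2..2]={B,S,T2}  "a"  orig:{B,S}
  [1..2]={B}  "ca"

Original NTs in T[1,2] deriving "ca": ["B"]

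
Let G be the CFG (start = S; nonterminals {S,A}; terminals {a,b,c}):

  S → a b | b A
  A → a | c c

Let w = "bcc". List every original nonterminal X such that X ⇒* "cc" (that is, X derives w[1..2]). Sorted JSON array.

Convert to CNF:
  S -> T1 T2 | T2 A
  A -> T0 T0 | a
  T0 -> c
  T1 -> a
  T2 -> b

CYK table (by increasing span) (cells [i..j] with 1 ≤ i ≤ j ≤ 2 only):
  T[1,1] 'c' = {T0}  orig:{}
  T[2,2] 'c' = {T0}  orig:{}
  T[1,2] 'cc' = {A}

Original NTs in T[1,2] deriving "cc": ["A"]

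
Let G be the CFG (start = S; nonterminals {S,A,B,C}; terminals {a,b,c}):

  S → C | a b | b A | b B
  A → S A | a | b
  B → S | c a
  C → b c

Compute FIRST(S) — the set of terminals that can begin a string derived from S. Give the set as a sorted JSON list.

Compute FIRST by fixpoint:
round 1:
  A via A→a: +{a}
  A via A→b: +{b}
  B via B→c a: +{c}
  C via C→b c: +{b}
  S via S→C: +{b}
  S via S→a b: +{a}
  FIRST[S]={a,b}  FIRST[A]={a,b}  FIRST[B]={c}  FIRST[C]={b}
round 2:
  B via B→S: +{a,b}
  FIRST[S]={a,b}  FIRST[A]={a,b}  FIRST[B]={a,b,c}  FIRST[C]={b}
round 3: (stable)
  FIRST[S]={a,b}  FIRST[A]={a,b}  FIRST[B]={a,b,c}  FIRST[C]={b}

FIRST(S) = ["a", "b"]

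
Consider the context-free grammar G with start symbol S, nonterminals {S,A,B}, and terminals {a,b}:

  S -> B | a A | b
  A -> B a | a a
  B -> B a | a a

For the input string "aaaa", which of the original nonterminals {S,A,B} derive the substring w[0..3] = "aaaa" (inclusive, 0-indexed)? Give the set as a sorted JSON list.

CNF form of G:
  S -> B T0 | T0 A | T0 T0 | b
  A -> B T0 | T0 T0
  B -> B T0 | T0 T0
  T0 -> a

Fill CYK table bottom-up (cells [i..j] with 0 ≤ i ≤ j ≤ 3 only):
  cell(0,0) a: {T0}  orig:{}
  cell(1,1) a: {T0}  orig:{}
  cell(2,2) a: {T0}  orig:{}
  cell(3,3) a: {T0}  orig:{}
  cell(0,1) aa: {A,B,S}
  cell(1,2) aa: {A,B,S}
  cell(2,3) aa: {A,B,S}
  cell(0,2) aaa: {A,B,S}
  cell(1,3) aaa: {A,B,S}
  cell(0,3) aaaa: {A,B,S}

Original NTs in T[0,3] deriving "aaaa": ["A", "B", "S"]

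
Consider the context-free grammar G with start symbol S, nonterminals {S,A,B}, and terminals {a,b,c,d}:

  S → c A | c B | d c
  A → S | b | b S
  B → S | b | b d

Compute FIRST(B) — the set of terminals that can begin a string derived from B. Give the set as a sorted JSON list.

FIRST iteration:
pass 1:
  A via A→b: +{b}
  B via B→b: +{b}
  S via S→c A: +{c}
  S via S→d c: +{d}
  FIRST(S)={c,d}  FIRST(A)={b}  FIRST(B)={b}
pass 2:
  A via A→S: +{c,d}
  B via B→S: +{c,d}
  FIRST(S)={c,d}  FIRST(A)={b,c,d}  FIRST(B)={b,c,d}
pass 3: (stable)
  FIRST(S)={c,d}  FIRST(A)={b,c,d}  FIRST(B)={b,c,d}

FIRST(B) = ["b", "c", "d"]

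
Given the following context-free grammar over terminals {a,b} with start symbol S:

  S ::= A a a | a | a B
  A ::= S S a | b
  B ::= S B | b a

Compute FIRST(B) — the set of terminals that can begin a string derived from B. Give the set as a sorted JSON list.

Compute FIRST by fixpoint:
[1]
  A via A→b: +{b}
  B via B→b a: +{b}
  S via S→A a a: +{b}
  S via S→a: +{a}
  S: {a,b}  A: {b}  B: {b}
[2]
  A via A→S S a: +{a}
  B via B→S B: +{a}
  S: {a,b}  A: {a,b}  B: {a,b}
[3] (stable)
  S: {a,b}  A: {a,b}  B: {a,b}

FIRST(B) = ["a", "b"]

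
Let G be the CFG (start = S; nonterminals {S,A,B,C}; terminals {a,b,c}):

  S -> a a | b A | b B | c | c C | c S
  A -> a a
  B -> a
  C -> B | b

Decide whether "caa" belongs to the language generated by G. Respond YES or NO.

CNF form of G:
  S -> T0 T0 | T1 A | T1 B | T2 C | T2 S | c
  A -> T0 T0
  B -> a
  C -> a | b
  T0 -> a
  T1 -> b
  T2 -> c

Fill CYK table bottom-up:
  T[0,0] 'c' = {S,T2}  orig:{S}
  T[1,1] 'a' = {B,C,T0}  orig:{B,C}
  T[2,2] 'a' = {B,C,T0}  orig:{B,C}
  T[0,1] 'ca' = {S}
  T[1,2] 'aa' = {A,S}
  T[0,2] 'caa' = {S}

S ∈ T[0,2] ⇒ YES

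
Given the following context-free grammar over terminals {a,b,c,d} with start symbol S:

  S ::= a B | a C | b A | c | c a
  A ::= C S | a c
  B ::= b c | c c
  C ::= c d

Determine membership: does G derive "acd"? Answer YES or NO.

CNF form of G:
  S -> T0 B | T0 C | T1 T0 | T2 A | c
  A -> C S | T0 T1
  B -> T1 T1 | T2 T1
  C -> T1 T3
  T0 -> a
  T1 -> c
  T2 -> b
  T3 -> d

Fill CYK table bottom-up:
  [0..0]={T0}  "a"  orig:{}
  [1..1]={S,T1}  "c"  orig:{S}
  [2..2]={T3}  "d"  orig:{}
  [0..1]={A}  "ac"
  [1..2]={C}  "cd"
  [0..2]={S}  "acd"

S ∈ T[0,2] ⇒ YES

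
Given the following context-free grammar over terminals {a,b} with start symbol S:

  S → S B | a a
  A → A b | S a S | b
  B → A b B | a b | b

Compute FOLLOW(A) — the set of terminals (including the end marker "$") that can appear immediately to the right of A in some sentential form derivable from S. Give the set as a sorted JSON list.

FIRST sets, iterate to fixpoint:
pass 1:
  A via A→b: +{b}
  B via B→A b B: +{b}
  B via B→a b: +{a}
  S via S→a a: +{a}
  S: {a}  A: {b}  B: {a,b}
pass 2:
  A via A→S a S: +{a}
  S: {a}  A: {a,b}  B: {a,b}
pass 3: (no change)
  S: {a}  A: {a,b}  B: {a,b}

FOLLOW sets:
initialize: $ ∈ FOLLOW(S)
[1]
  A→A b: FOLLOW(A) ⊇ FIRST(b) = {b}; new: +{b}
  A→S a S: FOLLOW(S) ⊇ FIRST(a) = {a}; new: +{a}
  A→S a S: FOLLOW(S) ⊇ FOLLOW(A) ⊇ {b}; new: +{b}
  S→S B: FOLLOW(B) ⊇ FOLLOW(S) ⊇ {$,a,b}; new: +{$,a,b}
  FOLLOW[S]={$,a,b}  FOLLOW[A]={b}  FOLLOW[B]={$,a,b}
[2] — fixpoint
  FOLLOW[S]={$,a,b}  FOLLOW[A]={b}  FOLLOW[B]={$,a,b}

FOLLOW(A) = ["b"]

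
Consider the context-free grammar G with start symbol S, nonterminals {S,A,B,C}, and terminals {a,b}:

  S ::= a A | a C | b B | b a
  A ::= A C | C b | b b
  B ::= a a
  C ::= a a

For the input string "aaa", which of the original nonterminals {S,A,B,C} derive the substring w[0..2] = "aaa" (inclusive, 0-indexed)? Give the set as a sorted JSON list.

CNF form of G:
  S -> T0 B | T0 T1 | T1 A | T1 C
  A -> A C | C T0 | T0 T0
  B -> T1 T1
  C -> T1 T1
  T0 -> b
  T1 -> a

Fill CYK table bottom-up, restricted to cells inside w[0..2]:
  [0..0]={T1}  "a"  orig:{}
  [1..1]={T1}  "a"  orig:{}
  [2..2]={T1}  "a"  orig:{}
  [0..1]={B,C}  "aa"
  [1..2]={B,C}  "aa"
  [0..2]={S}  "aaa"

Original NTs in T[0,2] deriving "aaa": ["S"]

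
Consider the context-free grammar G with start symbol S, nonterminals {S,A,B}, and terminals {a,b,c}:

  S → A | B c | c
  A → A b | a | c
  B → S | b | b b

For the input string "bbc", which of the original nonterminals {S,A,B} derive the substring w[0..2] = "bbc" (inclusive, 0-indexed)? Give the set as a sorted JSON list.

CNF form of G:
  S -> A T0 | B T1 | a | c
  A -> A T0 | a | c
  B -> A T0 | B T1 | T0 T0 | a | b | c
  T0 -> b
  T1 -> c

Fill CYK table bottom-up, restricted to cells inside w[0..2]:
  [0..0]={B,T0}  "b"  orig:{B}
  [1..1]={B,T0}  "b"  orig:{B}
  [2..2]={A,B,S,T1}  "c"  orig:{A,B,S}
  [0..1]={B}  "bb"
  [1..2]={B,S}  "bc"
  [0..2]={B,S}  "bbc"

Original NTs in T[0,2] deriving "bbc": ["B", "S"]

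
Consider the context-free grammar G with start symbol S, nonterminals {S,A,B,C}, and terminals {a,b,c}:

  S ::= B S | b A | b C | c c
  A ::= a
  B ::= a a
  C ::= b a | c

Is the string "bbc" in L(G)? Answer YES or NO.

Convert to CNF:
  S -> B S | T1 A | T1 C | T2 T2
  A -> a
  B -> T0 T0
  C -> T1 T0 | c
  T0 -> a
  T1 -> b
  T2 -> c

CYK fill:
  cell(0,0) b: {T1}  orig:{}
  cell(1,1) b: {T1}  orig:{}
  cell(2,2) c: {C,T2}  orig:{C}
  cell(0,1) bb: ∅
  cell(1,2) bc: {S}
  cell(0,2) bbc: ∅

S ∉ T[0,2] ⇒ NO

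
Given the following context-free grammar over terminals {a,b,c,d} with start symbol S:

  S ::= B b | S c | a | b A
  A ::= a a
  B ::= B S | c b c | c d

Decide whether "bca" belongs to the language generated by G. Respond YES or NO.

CNF form of G:
  S -> B T2 | S T1 | T2 A | a
  A -> T0 T0
  B -> B S | T1 T3 | T1 X4
  T0 -> a
  T1 -> c
  T2 -> b
  T3 -> d
  X4 -> T2 T1

Fill CYK table bottom-up:
  cell(0,0) b: {T2}  orig:{}
  cell(1,1) c: {T1}  orig:{}
  cell(2,2) a: {S,T0}  orig:{S}
  cell(0,1) bc: {X4}  orig:{}
  cell(1,2) ca: ∅
  cell(0,2) bca: ∅

S ∉ T[0,2] ⇒ NO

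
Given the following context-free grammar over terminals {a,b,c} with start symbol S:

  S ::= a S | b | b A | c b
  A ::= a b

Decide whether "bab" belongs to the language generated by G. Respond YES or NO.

CNF form of G:
  S -> T0 S | T1 A | T2 T1 | b
  A -> T0 T1
  T0 -> a
  T1 -> b
  T2 -> c

Fill CYK table bottom-up:
  T[0,0] 'b' = {S,T1}  orig:{S}
  T[1,1] 'a' = {T0}  orig:{}
  T[2,2] 'b' = {S,T1}  orig:{S}
  T[0,1] 'ba' = ∅
  T[1,2] 'ab' = {A,S}
  T[0,2] 'bab' = {S}

S ∈ T[0,2] ⇒ YES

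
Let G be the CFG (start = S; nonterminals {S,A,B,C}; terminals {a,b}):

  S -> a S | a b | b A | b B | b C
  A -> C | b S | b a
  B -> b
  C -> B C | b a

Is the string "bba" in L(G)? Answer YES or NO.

CNF form of G:
  S -> T0 A | T0 B | T0 C | T1 S | T1 T0
  A -> B C | T0 S | T0 T1
  B -> b
  C -> B C | T0 T1
  T0 -> b
  T1 -> a

CYK table (by increasing span):
  [0..0]={B,T0}  "b"  orig:{B}
  [1..1]={B,T0}  "b"  orig:{B}
  [2..2]={T1}  "a"  orig:{}
  [0..1]={S}  "bb"
  [1..2]={A,C}  "ba"
  [0..2]={A,C,S}  "bba"

S ∈ T[0,2] ⇒ YES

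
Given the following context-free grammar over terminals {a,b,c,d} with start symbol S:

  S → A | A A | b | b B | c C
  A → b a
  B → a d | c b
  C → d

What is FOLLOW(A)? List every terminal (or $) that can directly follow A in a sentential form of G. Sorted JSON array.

Compute FIRST by fixpoint:
iter 1:
  A via A→b a: +{b}
  B via B→a d: +{a}
  B via B→c b: +{c}
  C via C→d: +{d}
  S via S→A: +{b}
  S via S→c C: +{c}
  FIRST(S)={b,c}  FIRST(A)={b}  FIRST(B)={a,c}  FIRST(C)={d}
iter 2: done
  FIRST(S)={b,c}  FIRST(A)={b}  FIRST(B)={a,c}  FIRST(C)={d}

FOLLOW iteration:
initialize: $ ∈ FOLLOW(S)
round 1:
  S→A: FOLLOW(A) ⊇ FOLLOW(S) ⊇ {$}; new: +{$}
  S→A A: FOLLOW(A) ⊇ FIRST(A) = {b}; new: +{b}
  S→b B: FOLLOW(B) ⊇ FOLLOW(S) ⊇ {$}; new: +{$}
  S→c C: FOLLOW(C) ⊇ FOLLOW(S) ⊇ {$}; new: +{$}
  S: {$}  A: {$,b}  B: {$}  C: {$}
round 2: (no change)
  S: {$}  A: {$,b}  B: {$}  C: {$}

FOLLOW(A) = ["$", "b"]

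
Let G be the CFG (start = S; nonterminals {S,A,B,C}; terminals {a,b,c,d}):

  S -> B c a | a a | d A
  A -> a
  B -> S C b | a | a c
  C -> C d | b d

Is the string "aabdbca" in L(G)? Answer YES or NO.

Convert to CNF:
  S -> B X5 | T1 T1 | T3 A
  A -> a
  B -> S X4 | T1 T2 | a
  C -> C T3 | T0 T3
  T0 -> b
  T1 -> a
  T2 -> c
  T3 -> d
  X4 -> C T0
  X5 -> T2 T1

CYK table (by increasing span):
  T[0,0] 'a' = {A,B,T1}  orig:{A,B}
  T[1,1] 'a' = {A,B,T1}  orig:{A,B}
  T[2,2] 'b' = {T0}  orig:{}
  T[3,3] 'd' = {T3}  orig:{}
  T[4,4] 'b' = {T0}  orig:{}
  T[5,5] 'c' = {T2}  orig:{}
  T[6,6] 'a' = {A,B,T1}  orig:{A,B}
  T[0,1] 'aa' = {S}
  T[1,2] 'ab' = ∅
  T[2,3] 'bd' = {C}
  T[3,4] 'db' = ∅
  T[4,5] 'bc' = ∅
  T[5,6] 'ca' = {X5}  orig:{}
  T[0,2] 'aab' = ∅
  T[1,3] 'abd' = ∅
  T[2,4] 'bdb' = {X4}  orig:{}
  T[3,5] 'dbc' = ∅
  T[4,6] 'bca' = ∅
  T[0,3] 'aabd' = ∅
  T[1,4] 'abdb' = ∅
  T[2,5] 'bdbc' = ∅
  T[3,6] 'dbca' = ∅
  T[0,4] 'aabdb' = {B}
  T[1,5] 'abdbc' = ∅
  T[2,6] 'bdbca' = ∅
  T[0,5] 'aabdbc' = ∅
  T[1,6] 'abdbca' = ∅
  T[0,6] 'aabdbca' = {S}

S ∈ T[0,6] ⇒ YES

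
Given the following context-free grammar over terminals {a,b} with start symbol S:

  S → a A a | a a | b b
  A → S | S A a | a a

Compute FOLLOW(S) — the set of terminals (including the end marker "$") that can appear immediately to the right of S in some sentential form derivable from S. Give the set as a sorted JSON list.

FIRST sets, iterate to fixpoint:
round 1:
  A via A→a a: +{a}
  S via S→a A a: +{a}
  S via S→b b: +{b}
  S: {a,b}  A: {a}
round 2:
  A via A→S: +{b}
  S: {a,b}  A: {a,b}
round 3: done
  S: {a,b}  A: {a,b}

Compute FOLLOW by fixpoint:
seed FOLLOW(S) with $
iter 1:
  A→S A a: FOLLOW(S) ⊇ FIRST(A) = {a,b}; new: +{a,b}
  A→S A a: FOLLOW(A) ⊇ FIRST(a) = {a}; new: +{a}
  FOLLOW[S]={$,a,b}  FOLLOW[A]={a}
iter 2: (stable)
  FOLLOW[S]={$,a,b}  FOLLOW[A]={a}

FOLLOW(S) = ["$", "a", "b"]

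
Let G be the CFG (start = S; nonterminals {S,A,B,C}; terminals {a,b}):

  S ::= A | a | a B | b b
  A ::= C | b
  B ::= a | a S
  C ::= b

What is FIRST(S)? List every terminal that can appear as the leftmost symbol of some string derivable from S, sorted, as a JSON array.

Compute FIRST by fixpoint:
[1]
  A via A→b: +{b}
  B via B→a: +{a}
  C via C→b: +{b}
  S via S→A: +{b}
  S via S→a: +{a}
  S: {a,b}  A: {b}  B: {a}  C: {b}
[2] — fixpoint
  S: {a,b}  A: {b}  B: {a}  C: {b}

FIRST(S) = ["a", "b"]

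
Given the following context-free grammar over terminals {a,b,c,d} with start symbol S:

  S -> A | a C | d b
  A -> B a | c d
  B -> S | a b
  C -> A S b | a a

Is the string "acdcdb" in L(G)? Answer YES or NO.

CNF form of G:
  S -> B T0 | T0 C | T1 T2 | T2 T3
  A -> B T0 | T1 T2
  B -> B T0 | T0 C | T0 T3 | T1 T2 | T2 T3
  C -> A X4 | T0 T0
  T0 -> a
  T1 -> c
  T2 -> d
  T3 -> b
  X4 -> S T3

Fill CYK table bottom-up:
  cell(0,0) a: {T0}  orig:{}
  cell(1,1) c: {T1}  orig:{}
  cell(2,2) d: {T2}  orig:{}
  cell(3,3) c: {T1}  orig:{}
  cell(4,4) d: {T2}  orig:{}
  cell(5,5) b: {T3}  orig:{}
  cell(0,1) ac: ∅
  cell(1,2) cd: {A,B,S}
  cell(2,3) dc: ∅
  cell(3,4) cd: {A,B,S}
  cell(4,5) db: {B,S}
  cell(0,2) acd: ∅
  cell(1,3) cdc: ∅
  cell(2,4) dcd: ∅
  cell(3,5) cdb: {X4}  orig:{}
  cell(0,3) acdc: ∅
  cell(1,4) cdcd: ∅
  cell(2,5) dcdb: ∅
  cell(0,4) acdcd: ∅
  cell(1,5) cdcdb: {C}
  cell(0,5) acdcdb: {B,S}

S ∈ T[0,5] ⇒ YES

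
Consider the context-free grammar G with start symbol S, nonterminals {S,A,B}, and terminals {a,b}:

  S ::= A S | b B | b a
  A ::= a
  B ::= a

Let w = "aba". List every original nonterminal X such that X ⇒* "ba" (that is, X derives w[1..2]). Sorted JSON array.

Convert to CNF:
  S -> A S | T0 B | T0 T1
  A -> a
  B -> a
  T0 -> b
  T1 -> a

CYK table (by increasing span) — only the sub-triangle for w[1..2]:
  [1..1]={T0}  "b"  orig:{}
  [2..2]={A,B,T1}  "a"  orig:{A,B}
  [1..2]={S}  "ba"

Original NTs in T[1,2] deriving "ba": ["S"]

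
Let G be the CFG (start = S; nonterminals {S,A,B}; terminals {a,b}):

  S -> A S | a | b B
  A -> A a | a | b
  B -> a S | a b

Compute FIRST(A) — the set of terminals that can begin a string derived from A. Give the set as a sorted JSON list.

Compute FIRST by fixpoint:
round 1:
  A via A→a: +{a}
  A via A→b: +{b}
  B via B→a S: +{a}
  S via S→A S: +{a,b}
  S: {a,b}  A: {a,b}  B: {a}
round 2: (stable)
  S: {a,b}  A: {a,b}  B: {a}

FIRST(A) = ["a", "b"]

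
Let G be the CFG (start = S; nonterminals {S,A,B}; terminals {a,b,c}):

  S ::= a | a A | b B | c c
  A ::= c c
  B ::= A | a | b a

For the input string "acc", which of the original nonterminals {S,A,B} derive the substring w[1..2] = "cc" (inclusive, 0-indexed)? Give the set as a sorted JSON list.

Convert to CNF:
  S -> T0 T0 | T1 B | T2 A | a
  A -> T0 T0
  B -> T0 T0 | T1 T2 | a
  T0 -> c
  T1 -> b
  T2 -> a

CYK table (by increasing span) (cells [i..j] with 1 ≤ i ≤ j ≤ 2 only):
  cell(1,1) c: {T0}  orig:{}
  cell(2,2) c: {T0}  orig:{}
  cell(1,2) cc: {A,B,S}

Original NTs in T[1,2] deriving "cc": ["A", "B", "S"]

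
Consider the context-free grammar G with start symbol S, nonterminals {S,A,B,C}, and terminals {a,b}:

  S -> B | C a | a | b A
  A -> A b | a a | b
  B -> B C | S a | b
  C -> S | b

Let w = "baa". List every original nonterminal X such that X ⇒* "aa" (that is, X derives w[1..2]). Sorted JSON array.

Convert to CNF:
  S -> B C | C T1 | S T1 | T0 A | a | b
  A -> A T0 | T1 T1 | b
  B -> B C | S T1 | b
  C -> B C | C T1 | S T1 | T0 A | a | b
  T0 -> b
  T1 -> a

CYK table (by increasing span) — only the sub-triangle for w[1..2]:
  cell(1,1) a: {C,S,T1}  orig:{C,S}
  cell(2,2) a: {C,S,T1}  orig:{C,S}
  cell(1,2) aa: {A,B,C,S}

Original NTs in T[1,2] deriving "aa": ["A", "B", "C", "S"]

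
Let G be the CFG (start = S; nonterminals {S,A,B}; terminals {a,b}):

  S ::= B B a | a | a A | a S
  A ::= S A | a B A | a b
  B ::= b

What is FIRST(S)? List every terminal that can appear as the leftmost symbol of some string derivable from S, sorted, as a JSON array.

FIRST iteration:
iter 1:
  A via A→a B A: +{a}
  B via B→b: +{b}
  S via S→B B a: +{b}
  S via S→a: +{a}
  FIRST(S)={a,b}  FIRST(A)={a}  FIRST(B)={b}
iter 2:
  A via A→S A: +{b}
  FIRST(S)={a,b}  FIRST(A)={a,b}  FIRST(B)={b}
iter 3: done
  FIRST(S)={a,b}  FIRST(A)={a,b}  FIRST(B)={b}

FIRST(S) = ["a", "b"]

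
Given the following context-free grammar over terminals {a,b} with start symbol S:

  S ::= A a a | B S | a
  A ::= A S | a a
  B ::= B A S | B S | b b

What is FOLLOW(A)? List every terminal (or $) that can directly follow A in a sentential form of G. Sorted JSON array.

FIRST iteration:
iter 1:
  A via A→a a: +{a}
  B via B→b b: +{b}
  S via S→A a a: +{a}
  S via S→B S: +{b}
  S: {a,b}  A: {a}  B: {b}
iter 2: (no change)
  S: {a,b}  A: {a}  B: {b}

FOLLOW sets:
initialize: $ ∈ FOLLOW(S)
round 1:
  A→A S: FOLLOW(A) ⊇ FIRST(S) = {a,b}; new: +{a,b}
  A→A S: FOLLOW(S) ⊇ FOLLOW(A) ⊇ {a,b}; new: +{a,b}
  B→B A S: FOLLOW(B) ⊇ FIRST(A) = {a}; new: +{a}
  B→B S: FOLLOW(B) ⊇ FIRST(S) = {a,b}; new: +{b}
  S: {$,a,b}  A: {a,b}  B: {a,b}
round 2: done
  S: {$,a,b}  A: {a,b}  B: {a,b}

FOLLOW(A) = ["a", "b"]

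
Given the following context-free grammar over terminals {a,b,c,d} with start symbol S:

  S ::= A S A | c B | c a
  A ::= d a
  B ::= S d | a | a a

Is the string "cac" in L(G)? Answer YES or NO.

CNF form of G:
  S -> A X3 | T2 B | T2 T1
  A -> T0 T1
  B -> S T0 | T1 T1 | a
  T0 -> d
  T1 -> a
  T2 -> c
  X3 -> S A

CYK fill:
  [0..0]={T2}  "c"  orig:{}
  [1..1]={B,T1}  "a"  orig:{B}
  [2..2]={T2}  "c"  orig:{}
  [0..1]={S}  "ca"
  [1..2]=∅  "ac"
  [0..2]=∅  "cac"

S ∉ T[0,2] ⇒ NO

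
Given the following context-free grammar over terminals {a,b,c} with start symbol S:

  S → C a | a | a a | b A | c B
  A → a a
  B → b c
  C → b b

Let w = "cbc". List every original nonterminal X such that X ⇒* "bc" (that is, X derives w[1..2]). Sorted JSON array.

Convert to CNF:
  S -> C T0 | T0 T0 | T1 A | T2 B | a
  A -> T0 T0
  B -> T1 T2
  C -> T1 T1
  T0 -> a
  T1 -> b
  T2 -> c

CYK table (by increasing span) — only the sub-triangle for w[1..2]:
  [1..1]={T1}  "b"  orig:{}
  [2..2]={T2}  "c"  orig:{}
  [1..2]={B}  "bc"

Original NTs in T[1,2] deriving "bc": ["B"]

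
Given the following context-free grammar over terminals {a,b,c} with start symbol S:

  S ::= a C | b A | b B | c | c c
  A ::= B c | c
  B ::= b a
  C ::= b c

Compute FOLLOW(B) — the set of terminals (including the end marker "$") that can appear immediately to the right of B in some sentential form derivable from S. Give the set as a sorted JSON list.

FIRST iteration:
round 1:
  A via A→c: +{c}
  B via B→b a: +{b}
  C via C→b c: +{b}
  S via S→a C: +{a}
  S via S→b A: +{b}
  S via S→c: +{c}
  S: {a,b,c}  A: {c}  B: {b}  C: {b}
round 2:
  A via A→B c: +{b}
  S: {a,b,c}  A: {b,c}  B: {b}  C: {b}
round 3: (no change)
  S: {a,b,c}  A: {b,c}  B: {b}  C: {b}

FOLLOW iteration:
seed FOLLOW(S) with $
[1]
  A→B c: FOLLOW(B) ⊇ FIRST(c) = {c}; new: +{c}
  S→a C: FOLLOW(C) ⊇ FOLLOW(S) ⊇ {$}; new: +{$}
  S→b A: FOLLOW(A) ⊇ FOLLOW(S) ⊇ {$}; new: +{$}
  S→b B: FOLLOW(B) ⊇ FOLLOW(S) ⊇ {$}; new: +{$}
  FOLLOW(S)={$}  FOLLOW(A)={$}  FOLLOW(B)={$,c}  FOLLOW(C)={$}
[2] (no change)
  FOLLOW(S)={$}  FOLLOW(A)={$}  FOLLOW(B)={$,c}  FOLLOW(C)={$}

FOLLOW(B) = ["$", "c"]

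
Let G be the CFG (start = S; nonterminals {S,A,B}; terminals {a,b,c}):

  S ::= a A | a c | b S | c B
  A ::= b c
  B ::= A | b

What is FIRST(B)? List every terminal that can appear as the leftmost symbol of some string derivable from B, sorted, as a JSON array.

FIRST iteration:
[1]
  A via A→b c: +{b}
  B via B→A: +{b}
  S via S→a A: +{a}
  S via S→b S: +{b}
  S via S→c B: +{c}
  FIRST(S)={a,b,c}  FIRST(A)={b}  FIRST(B)={b}
[2] done
  FIRST(S)={a,b,c}  FIRST(A)={b}  FIRST(B)={b}

FIRST(B) = ["b"]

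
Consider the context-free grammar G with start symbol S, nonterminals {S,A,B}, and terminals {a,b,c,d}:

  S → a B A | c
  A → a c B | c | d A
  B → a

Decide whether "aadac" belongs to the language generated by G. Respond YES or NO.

CNF form of G:
  S -> T0 X4 | c
  A -> T0 X3 | T2 A | c
  B -> a
  T0 -> a
  T1 -> c
  T2 -> d
  X3 -> T1 B
  X4 -> B A

CYK fill:
  [0..0]={B,T0}  "a"  orig:{B}
  [1..1]={B,T0}  "a"  orig:{B}
  [2..2]={T2}  "d"  orig:{}
  [3..3]={B,T0}  "a"  orig:{B}
  [4..4]={A,S,T1}  "c"  orig:{A,S}
  [0..1]=∅  "aa"
  [1..2]=∅  "ad"
  [2..3]=∅  "da"
  [3..4]={X4}  "ac"  orig:{}
  [0..2]=∅  "aad"
  [1..3]=∅  "ada"
  [2..4]=∅  "dac"
  [0..3]=∅  "aada"
  [1..4]=∅  "adac"
  [0..4]=∅  "aadac"

S ∉ T[0,4] ⇒ NO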